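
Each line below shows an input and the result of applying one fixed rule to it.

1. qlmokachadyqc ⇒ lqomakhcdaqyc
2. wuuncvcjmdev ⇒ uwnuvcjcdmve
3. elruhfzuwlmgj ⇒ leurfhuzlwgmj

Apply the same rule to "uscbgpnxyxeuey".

subcpgxnxyueye

Looking at the pairs, the operation is to swap each adjacent pair of characters (1↔2, 3↔4, ...).
Doing the same to "uscbgpnxyxeuey": "subcpgxnxyueye".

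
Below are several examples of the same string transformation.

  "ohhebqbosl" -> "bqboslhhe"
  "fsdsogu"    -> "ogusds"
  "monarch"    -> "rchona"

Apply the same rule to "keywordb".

ordbeyw

In each case the input is transformed by: delete the first character, then move the first 3 characters to the end (rotate left by 3).
For "keywordb", step one produces "eywordb"; step two turns that into "ordbeyw".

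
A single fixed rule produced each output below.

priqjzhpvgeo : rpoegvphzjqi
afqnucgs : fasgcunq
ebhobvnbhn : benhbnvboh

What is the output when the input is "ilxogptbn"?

The rule is to reverse the string, then move the last 2 characters to the front (rotate right by 2).
"ilxogptbn" → "nbtpgoxli" → "linbtpgox".

linbtpgox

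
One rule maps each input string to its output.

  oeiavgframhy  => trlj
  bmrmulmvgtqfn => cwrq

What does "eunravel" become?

Looking at the pairs, the operation is to shift every letter 11 places forward in the alphabet (wrapping around), then keep one character in every 3, starting at position 3 (positions 3rd, 6th, 9th, ...).
For "eunravel", step one produces "pfyclgpw"; step two turns that into "yg".

yg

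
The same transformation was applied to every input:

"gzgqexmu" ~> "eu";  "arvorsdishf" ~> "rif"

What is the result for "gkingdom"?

Rule — move the first 2 characters to the end (rotate left by 2), then keep one character in every 3, starting at position 3 (positions 3rd, 6th, 9th, ...).
"gkingdom" → "ingdomgk" → "gm".

gm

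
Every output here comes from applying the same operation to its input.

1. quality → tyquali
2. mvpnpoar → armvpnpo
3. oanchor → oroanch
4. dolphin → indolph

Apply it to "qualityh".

The pattern: move the last 2 characters to the front (rotate right by 2).
So "qualityh" becomes "yhqualit".

yhqualit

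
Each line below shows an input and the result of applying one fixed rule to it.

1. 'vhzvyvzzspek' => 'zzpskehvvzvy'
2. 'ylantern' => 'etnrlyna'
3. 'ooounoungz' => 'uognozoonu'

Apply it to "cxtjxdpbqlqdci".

qbqlcdcitxxjpd

The transformation: swap the front and back halves of the string, then swap each adjacent pair of characters (1↔2, 3↔4, ...).
For "cxtjxdpbqlqdci" the result is "qbqlcdcitxxjpd".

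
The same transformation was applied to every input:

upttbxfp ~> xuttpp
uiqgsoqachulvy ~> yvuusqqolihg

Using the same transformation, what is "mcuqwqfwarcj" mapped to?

wwurqqmjfc

What's happening: sort the characters into reverse alphabetical order, then delete the last 2 characters.
Working it through for "mcuqwqfwarcj": intermediate "wwurqqmjfcca", final "wwurqqmjfc".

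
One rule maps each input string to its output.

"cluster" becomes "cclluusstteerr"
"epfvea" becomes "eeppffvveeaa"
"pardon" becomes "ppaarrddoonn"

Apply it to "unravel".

Each output is the input with this applied: double every character.
Doing the same to "unravel": "uunnrraavveell".

uunnrraavveell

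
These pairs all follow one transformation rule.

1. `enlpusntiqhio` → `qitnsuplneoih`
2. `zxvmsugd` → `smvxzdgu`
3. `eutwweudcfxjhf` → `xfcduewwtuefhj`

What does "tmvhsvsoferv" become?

Looking at the pairs, the operation is to reverse the string, then move the first 3 characters to the end (rotate left by 3).
Doing the same to "tmvhsvsoferv": "fosvshvmtvre".
(Check on "zxvmsugd": → "dgusmvxz" → "smvxzdgu" ✓)

fosvshvmtvre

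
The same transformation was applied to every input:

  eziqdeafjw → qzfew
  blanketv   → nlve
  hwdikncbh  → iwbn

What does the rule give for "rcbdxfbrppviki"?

The pattern: keep every other character starting from the second (positions 2nd, 4th, 6th, ...), then swap each adjacent pair of characters (1↔2, 3↔4, ...).
For "rcbdxfbrppviki", step one produces "cdfrpii"; step two turns that into "dcrfipi".
(Check on "hwdikncbh": → "winb" → "iwbn" ✓)

dcrfipi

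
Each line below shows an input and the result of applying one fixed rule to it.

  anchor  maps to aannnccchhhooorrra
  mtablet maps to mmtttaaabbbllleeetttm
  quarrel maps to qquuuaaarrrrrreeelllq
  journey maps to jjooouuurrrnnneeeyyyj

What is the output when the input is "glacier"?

The pattern: repeat every character 3 times, then move the first character to the end.
Working it through for "glacier": intermediate "ggglllaaaccciiieeerrr", final "gglllaaaccciiieeerrrg".

gglllaaaccciiieeerrrg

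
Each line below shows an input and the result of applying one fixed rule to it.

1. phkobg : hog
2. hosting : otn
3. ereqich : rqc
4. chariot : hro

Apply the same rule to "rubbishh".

Rule — keep every other character starting from the second (positions 2nd, 4th, 6th, ...).
On "rubbishh" that produces "ubsh".

ubsh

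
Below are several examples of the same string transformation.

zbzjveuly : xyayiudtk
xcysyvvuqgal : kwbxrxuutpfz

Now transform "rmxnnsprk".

What's happening: shift every letter 1 place backward in the alphabet (wrapping around), then move the last character to the front.
Working it through for "rmxnnsprk": intermediate "qlwmmroqj", final "jqlwmmroq".

jqlwmmroq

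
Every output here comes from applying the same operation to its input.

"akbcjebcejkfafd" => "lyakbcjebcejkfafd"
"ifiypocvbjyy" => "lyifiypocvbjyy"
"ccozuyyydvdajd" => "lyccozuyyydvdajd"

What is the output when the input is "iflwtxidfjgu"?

lyiflwtxidfjgu

Rule — prepend "ly".
So "iflwtxidfjgu" becomes "lyiflwtxidfjgu".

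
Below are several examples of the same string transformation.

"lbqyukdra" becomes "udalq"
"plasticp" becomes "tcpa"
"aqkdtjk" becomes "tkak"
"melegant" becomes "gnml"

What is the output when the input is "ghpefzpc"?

Each output is the input with this applied: keep every other character starting from the first (positions 1st, 3rd, 5th, ...), then move the first 2 characters to the end (rotate left by 2).
"ghpefzpc" → "gpfp" → "fpgp".

fpgp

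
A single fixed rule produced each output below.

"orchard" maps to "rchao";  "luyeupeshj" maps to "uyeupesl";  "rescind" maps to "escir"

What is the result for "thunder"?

hundt

Rule — delete the last 2 characters, then move the first character to the end.
"thunder" → "thund" → "hundt".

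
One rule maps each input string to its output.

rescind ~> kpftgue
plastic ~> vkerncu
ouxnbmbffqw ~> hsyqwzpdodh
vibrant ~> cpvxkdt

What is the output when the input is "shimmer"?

The transformation: move the last 3 characters to the front (rotate right by 3), then shift every letter 2 places forward in the alphabet (wrapping around).
For "shimmer" the result is "ogtujko".

ogtujko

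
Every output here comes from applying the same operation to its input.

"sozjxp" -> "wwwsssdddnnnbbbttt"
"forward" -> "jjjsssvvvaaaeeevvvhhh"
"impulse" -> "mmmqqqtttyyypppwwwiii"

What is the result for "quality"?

The transformation: shift every letter 4 places forward in the alphabet (wrapping around), then repeat every character 3 times.
"quality" → "uyepmxc" → "uuuyyyeeepppmmmxxxccc".

uuuyyyeeepppmmmxxxccc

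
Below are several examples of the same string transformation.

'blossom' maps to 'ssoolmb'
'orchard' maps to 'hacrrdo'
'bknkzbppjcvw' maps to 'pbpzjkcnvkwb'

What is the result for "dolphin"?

phliond

The rule is to take characters alternately from the front and the back (1st, last, 2nd, 2nd-last, ...), then reverse the string.
"dolphin" → "dnoilhp" → "phliond".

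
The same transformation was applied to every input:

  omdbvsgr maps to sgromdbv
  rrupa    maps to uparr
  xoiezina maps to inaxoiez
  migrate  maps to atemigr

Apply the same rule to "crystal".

The transformation: move the last 3 characters to the front (rotate right by 3).
For "crystal" the result is "talcrys".

talcrys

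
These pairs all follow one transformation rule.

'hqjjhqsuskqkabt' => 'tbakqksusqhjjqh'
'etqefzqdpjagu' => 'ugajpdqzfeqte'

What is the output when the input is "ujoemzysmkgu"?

ugkmsyzmeoju

In each case the input is transformed by: reverse the string.
"ujoemzysmkgu" → "ugkmsyzmeoju".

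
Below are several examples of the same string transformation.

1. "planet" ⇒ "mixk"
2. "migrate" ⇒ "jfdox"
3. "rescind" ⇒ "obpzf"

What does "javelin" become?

gxsbi

The rule is to delete the last 2 characters, then shift every letter 3 places backward in the alphabet (wrapping around).
"javelin" → "gxsbi".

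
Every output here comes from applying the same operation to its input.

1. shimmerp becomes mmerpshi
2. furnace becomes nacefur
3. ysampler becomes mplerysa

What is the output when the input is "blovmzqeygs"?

vmzqeygsblo

Looking at the pairs, the operation is to move the first 3 characters to the end (rotate left by 3).
On "blovmzqeygs" that produces "vmzqeygsblo".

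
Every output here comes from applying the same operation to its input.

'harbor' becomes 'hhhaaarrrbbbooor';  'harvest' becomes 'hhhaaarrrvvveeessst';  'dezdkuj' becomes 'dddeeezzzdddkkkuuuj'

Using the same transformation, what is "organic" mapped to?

ooorrrgggaaannniiic

The pattern: repeat every character 3 times, then delete the last 2 characters.
For "organic", step one produces "ooorrrgggaaannniiiccc"; step two turns that into "ooorrrgggaaannniiic".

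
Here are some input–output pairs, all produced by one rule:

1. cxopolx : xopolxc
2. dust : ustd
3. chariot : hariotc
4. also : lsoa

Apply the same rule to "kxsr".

The rule is to move the first character to the end.
"kxsr" → "xsrk".

xsrk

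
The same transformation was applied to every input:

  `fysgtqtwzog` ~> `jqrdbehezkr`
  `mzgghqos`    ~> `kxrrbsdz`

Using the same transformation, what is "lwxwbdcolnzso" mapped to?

hwhiomznywdkz

The rule is to swap each adjacent pair of characters (1↔2, 3↔4, ...), then shift every letter 11 places forward in the alphabet (wrapping around).
On "lwxwbdcolnzso": the first step gives "wlwxdbocnlszo", and the second then gives "hwhiomznywdkz".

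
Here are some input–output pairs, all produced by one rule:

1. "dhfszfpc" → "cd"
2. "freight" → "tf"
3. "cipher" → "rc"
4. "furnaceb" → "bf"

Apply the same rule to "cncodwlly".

yc

Rule — move the last character to the front, then keep only the first 2 characters.
"cncodwlly" → "ycncodwll" → "yc".
(Check on "furnaceb": → "bfurnace" → "bf" ✓)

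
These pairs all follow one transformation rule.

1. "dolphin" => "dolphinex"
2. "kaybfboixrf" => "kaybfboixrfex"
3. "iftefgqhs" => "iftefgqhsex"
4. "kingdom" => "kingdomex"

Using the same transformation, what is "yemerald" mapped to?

yemeraldex

The rule is to append "ex".
For "yemerald" the result is "yemeraldex".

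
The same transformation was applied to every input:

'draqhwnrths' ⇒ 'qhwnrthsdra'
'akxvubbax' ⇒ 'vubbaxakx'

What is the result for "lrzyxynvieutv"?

yxynvieutvlrz

The rule is to move the first 3 characters to the end (rotate left by 3).
Doing the same to "lrzyxynvieutv": "yxynvieutvlrz".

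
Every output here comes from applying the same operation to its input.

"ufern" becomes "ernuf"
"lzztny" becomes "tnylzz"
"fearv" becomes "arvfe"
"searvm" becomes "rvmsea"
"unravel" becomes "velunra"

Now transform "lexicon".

Each output is the input with this applied: move the last 3 characters to the front (rotate right by 3).
Applying that to "lexicon" gives "conlexi".

conlexi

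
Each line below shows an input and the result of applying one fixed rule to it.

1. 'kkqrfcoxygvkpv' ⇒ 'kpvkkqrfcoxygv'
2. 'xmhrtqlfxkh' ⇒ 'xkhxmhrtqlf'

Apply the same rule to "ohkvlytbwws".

wwsohkvlytb

Rule — move the last 3 characters to the front (rotate right by 3).
On "ohkvlytbwws" that produces "wwsohkvlytb".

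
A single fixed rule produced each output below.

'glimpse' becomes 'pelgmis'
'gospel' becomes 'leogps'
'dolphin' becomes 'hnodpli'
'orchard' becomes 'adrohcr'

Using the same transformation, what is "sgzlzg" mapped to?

In each case the input is transformed by: swap each adjacent pair of characters (1↔2, 3↔4, ...), then move the last 2 characters to the front (rotate right by 2).
Applying both steps to "sgzlzg": "gslzgz", then "gzgslz".

gzgslz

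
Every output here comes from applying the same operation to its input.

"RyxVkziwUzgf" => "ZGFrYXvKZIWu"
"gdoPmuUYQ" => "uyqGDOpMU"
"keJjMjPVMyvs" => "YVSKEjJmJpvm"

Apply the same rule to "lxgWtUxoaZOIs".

oiSLXGwTuXOAz

The pattern: flip the case of every letter, then move the last 3 characters to the front (rotate right by 3).
On "lxgWtUxoaZOIs": the first step gives "LXGwTuXOAzoiS", and the second then gives "oiSLXGwTuXOAz".
(Check on "gdoPmuUYQ": → "GDOpMUuyq" → "uyqGDOpMU" ✓)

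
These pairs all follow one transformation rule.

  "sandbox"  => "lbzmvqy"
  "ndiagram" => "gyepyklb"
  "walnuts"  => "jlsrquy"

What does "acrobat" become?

The rule is to shift every letter 2 places backward in the alphabet (wrapping around), then move the first 2 characters to the end (rotate left by 2).
On "acrobat": the first step gives "yapmzyr", and the second then gives "pmzyrya".

pmzyrya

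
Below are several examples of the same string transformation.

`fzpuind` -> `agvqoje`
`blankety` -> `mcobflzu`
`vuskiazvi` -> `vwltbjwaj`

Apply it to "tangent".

In each case the input is transformed by: swap each adjacent pair of characters (1↔2, 3↔4, ...), then shift every letter 1 place forward in the alphabet (wrapping around).
For "tangent", step one produces "atgnnet"; step two turns that into "buhoofu".

buhoofu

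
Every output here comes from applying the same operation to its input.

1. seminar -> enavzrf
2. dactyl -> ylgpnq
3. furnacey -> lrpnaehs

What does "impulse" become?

What's happening: reverse the string, then shift every letter 13 places forward in the alphabet (wrapping around) — i.e. ROT13.
Applying that to "impulse" gives "rfyhczv".
(Check on "dactyl": → "lytcad" → "ylgpnq" ✓)

rfyhczv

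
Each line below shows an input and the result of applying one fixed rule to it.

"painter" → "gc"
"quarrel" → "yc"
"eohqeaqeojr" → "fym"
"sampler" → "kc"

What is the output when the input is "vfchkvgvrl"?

Looking at the pairs, the operation is to shift every letter 2 places backward in the alphabet (wrapping around), then keep one character in every 3, starting at position 3 (positions 3rd, 6th, 9th, ...).
So "vfchkvgvrl" becomes "atp".

atp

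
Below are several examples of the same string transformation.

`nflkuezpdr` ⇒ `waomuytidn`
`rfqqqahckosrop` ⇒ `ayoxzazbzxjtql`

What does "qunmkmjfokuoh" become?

The pattern: take characters alternately from the front and the back (1st, last, 2nd, 2nd-last, ...), then shift every letter 9 places forward in the alphabet (wrapping around).
So "qunmkmjfokuoh" becomes "zqdxwdvttxvos".

zqdxwdvttxvos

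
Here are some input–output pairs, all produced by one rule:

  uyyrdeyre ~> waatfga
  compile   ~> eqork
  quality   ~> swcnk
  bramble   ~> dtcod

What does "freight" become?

In each case the input is transformed by: shift every letter 2 places forward in the alphabet (wrapping around), then delete the last 2 characters.
On "freight": the first step gives "htgkijv", and the second then gives "htgki".
(Check on "quality": → "swcnkva" → "swcnk" ✓)

htgki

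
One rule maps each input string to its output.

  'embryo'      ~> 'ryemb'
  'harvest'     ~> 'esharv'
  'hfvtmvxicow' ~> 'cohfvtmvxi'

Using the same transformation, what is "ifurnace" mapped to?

Each output is the input with this applied: delete the last character, then move the last 2 characters to the front (rotate right by 2).
"ifurnace" → "ifurnac" → "acifurn".
(Check on "hfvtmvxicow": → "hfvtmvxico" → "cohfvtmvxi" ✓)

acifurn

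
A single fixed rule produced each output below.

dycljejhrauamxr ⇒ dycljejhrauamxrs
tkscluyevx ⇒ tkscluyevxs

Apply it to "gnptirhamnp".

What's happening: append "s".
For "gnptirhamnp" the result is "gnptirhamnps".

gnptirhamnps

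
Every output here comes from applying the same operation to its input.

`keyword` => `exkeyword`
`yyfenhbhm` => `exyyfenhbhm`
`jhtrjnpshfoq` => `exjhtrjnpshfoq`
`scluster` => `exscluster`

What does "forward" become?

Each output is the input with this applied: prepend "ex".
Doing the same to "forward": "exforward".

exforward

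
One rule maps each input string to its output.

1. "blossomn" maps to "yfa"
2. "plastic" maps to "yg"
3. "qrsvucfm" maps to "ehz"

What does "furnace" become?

hn

The pattern: shift every letter 13 places forward in the alphabet (wrapping around) — i.e. ROT13, then keep one character in every 3, starting at position 2 (positions 2nd, 5th, 8th, ...).
"furnace" → "sheanpr" → "hn".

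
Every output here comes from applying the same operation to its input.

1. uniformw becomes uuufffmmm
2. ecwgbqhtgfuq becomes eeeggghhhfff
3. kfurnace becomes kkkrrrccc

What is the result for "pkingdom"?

pppnnnooo

The rule is to keep one character in every 3, starting at position 1 (positions 1st, 4th, 7th, ...), then repeat every character 3 times.
Starting from "pkingdom": after the first operation, "pno"; after the second, "pppnnnooo".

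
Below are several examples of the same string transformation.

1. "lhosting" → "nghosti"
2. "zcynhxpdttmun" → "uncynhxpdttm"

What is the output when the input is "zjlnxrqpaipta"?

tajlnxrqpaip

The rule is to delete the first character, then move the last 2 characters to the front (rotate right by 2).
Applying both steps to "zjlnxrqpaipta": "jlnxrqpaipta", then "tajlnxrqpaip".
(Check on "zcynhxpdttmun": → "cynhxpdttmun" → "uncynhxpdttm" ✓)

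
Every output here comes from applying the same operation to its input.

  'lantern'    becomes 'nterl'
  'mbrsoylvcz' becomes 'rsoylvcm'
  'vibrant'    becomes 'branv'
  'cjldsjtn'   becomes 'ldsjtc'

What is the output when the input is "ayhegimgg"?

In each case the input is transformed by: swap the first and last characters, then delete the first 2 characters.
On "ayhegimgg": the first step gives "gyhegimga", and the second then gives "hegimga".
(Check on "lantern": → "nanterl" → "nterl" ✓)

hegimga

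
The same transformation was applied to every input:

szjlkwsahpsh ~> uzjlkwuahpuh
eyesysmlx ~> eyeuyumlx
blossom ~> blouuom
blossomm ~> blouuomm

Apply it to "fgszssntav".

fguzuuntav

The rule is to replace every "s" with "u".
For "fgszssntav" the result is "fguzuuntav".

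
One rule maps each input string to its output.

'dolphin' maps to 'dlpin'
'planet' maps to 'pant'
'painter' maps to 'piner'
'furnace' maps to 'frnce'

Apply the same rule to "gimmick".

gmmck

The pattern: double every character, then keep one character in every 3, starting at position 2 (positions 2nd, 5th, 8th, ...).
"gimmick" → "ggiimmmmiicckk" → "gmmck".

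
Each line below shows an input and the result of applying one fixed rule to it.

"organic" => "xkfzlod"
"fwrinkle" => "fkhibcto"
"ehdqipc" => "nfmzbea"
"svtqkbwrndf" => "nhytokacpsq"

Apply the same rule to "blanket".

khbqyix

In each case the input is transformed by: shift every letter 3 places backward in the alphabet (wrapping around), then move the first 3 characters to the end (rotate left by 3).
So "blanket" becomes "khbqyix".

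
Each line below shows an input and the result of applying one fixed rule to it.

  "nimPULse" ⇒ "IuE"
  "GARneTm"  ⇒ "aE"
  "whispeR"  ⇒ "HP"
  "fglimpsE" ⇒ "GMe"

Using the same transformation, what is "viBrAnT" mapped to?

Ia

The transformation: flip the case of every letter, then keep one character in every 3, starting at position 2 (positions 2nd, 5th, 8th, ...).
On "viBrAnT": the first step gives "VIbRaNt", and the second then gives "Ia".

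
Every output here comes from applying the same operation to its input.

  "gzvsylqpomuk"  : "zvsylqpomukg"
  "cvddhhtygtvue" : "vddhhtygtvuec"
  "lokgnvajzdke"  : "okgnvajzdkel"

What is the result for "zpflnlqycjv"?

pflnlqycjvz

Looking at the pairs, the operation is to move the first character to the end.
On "zpflnlqycjv" that produces "pflnlqycjvz".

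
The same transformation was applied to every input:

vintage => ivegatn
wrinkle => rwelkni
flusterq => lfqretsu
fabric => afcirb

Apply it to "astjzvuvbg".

sagbvuvzjt

What's happening: reverse the string, then move the last 2 characters to the front (rotate right by 2).
Working it through for "astjzvuvbg": intermediate "gbvuvzjtsa", final "sagbvuvzjt".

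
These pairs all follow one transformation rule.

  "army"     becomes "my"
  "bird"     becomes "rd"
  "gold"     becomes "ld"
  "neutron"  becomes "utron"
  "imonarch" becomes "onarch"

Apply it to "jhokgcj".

okgcj

What's happening: delete the first 2 characters.
"jhokgcj" → "okgcj".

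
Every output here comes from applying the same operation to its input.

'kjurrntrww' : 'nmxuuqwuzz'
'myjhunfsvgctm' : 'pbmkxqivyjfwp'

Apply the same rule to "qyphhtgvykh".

tbskkwjybnk

Rule — shift every letter 3 places forward in the alphabet (wrapping around).
Doing the same to "qyphhtgvykh": "tbskkwjybnk".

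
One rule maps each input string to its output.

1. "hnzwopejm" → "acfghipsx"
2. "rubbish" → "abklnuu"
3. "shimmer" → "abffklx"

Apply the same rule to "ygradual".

eknrttwz

The rule is to shift every letter 7 places backward in the alphabet (wrapping around), then sort the characters into alphabetical order.
Doing the same to "ygradual": "eknrttwz".
(Check on "rubbish": → "knuubla" → "abklnuu" ✓)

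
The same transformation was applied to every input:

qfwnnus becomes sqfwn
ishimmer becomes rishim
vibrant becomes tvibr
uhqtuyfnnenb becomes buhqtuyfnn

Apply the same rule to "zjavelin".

nzjave

Looking at the pairs, the operation is to move the last 3 characters to the front (rotate right by 3), then delete the first 2 characters.
Applying both steps to "zjavelin": "linzjave", then "nzjave".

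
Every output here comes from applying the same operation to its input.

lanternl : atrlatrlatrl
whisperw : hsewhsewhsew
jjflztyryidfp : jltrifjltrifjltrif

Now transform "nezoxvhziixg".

Each output is the input with this applied: keep every other character starting from the second (positions 2nd, 4th, 6th, ...), then write the whole string 3 times in a row.
For "nezoxvhziixg" the result is "eovzigeovzigeovzig".

eovzigeovzigeovzig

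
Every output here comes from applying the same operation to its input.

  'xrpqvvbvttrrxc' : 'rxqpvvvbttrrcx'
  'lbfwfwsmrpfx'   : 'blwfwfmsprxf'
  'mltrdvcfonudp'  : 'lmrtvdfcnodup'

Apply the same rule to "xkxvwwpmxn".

In each case the input is transformed by: swap each adjacent pair of characters (1↔2, 3↔4, ...).
Applying that to "xkxvwwpmxn" gives "kxvxwwmpnx".

kxvxwwmpnx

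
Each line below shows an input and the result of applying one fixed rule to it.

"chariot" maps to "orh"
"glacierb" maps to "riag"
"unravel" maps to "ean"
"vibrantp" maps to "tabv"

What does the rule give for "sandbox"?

The pattern: reverse the string, then keep every other character starting from the second (positions 2nd, 4th, 6th, ...).
For "sandbox" the result is "oda".

oda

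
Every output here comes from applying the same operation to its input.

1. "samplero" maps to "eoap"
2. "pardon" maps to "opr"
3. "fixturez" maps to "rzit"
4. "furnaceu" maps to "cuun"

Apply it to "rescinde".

Looking at the pairs, the operation is to swap the front and back halves of the string, then keep every other character starting from the second (positions 2nd, 4th, 6th, ...).
Doing the same to "rescinde": "neec".

neec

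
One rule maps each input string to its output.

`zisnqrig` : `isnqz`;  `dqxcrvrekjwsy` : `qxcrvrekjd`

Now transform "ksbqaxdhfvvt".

In each case the input is transformed by: delete the last 3 characters, then move the first character to the end.
"ksbqaxdhfvvt" → "ksbqaxdhf" → "sbqaxdhfk".

sbqaxdhfk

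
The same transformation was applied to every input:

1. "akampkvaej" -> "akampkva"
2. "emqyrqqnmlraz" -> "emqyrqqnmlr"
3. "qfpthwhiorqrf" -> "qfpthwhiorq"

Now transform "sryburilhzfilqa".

The rule is to delete the last 2 characters.
Applying that to "sryburilhzfilqa" gives "sryburilhzfil".

sryburilhzfil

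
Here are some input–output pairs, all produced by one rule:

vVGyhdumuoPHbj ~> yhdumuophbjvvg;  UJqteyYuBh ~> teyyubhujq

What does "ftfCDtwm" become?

Each output is the input with this applied: move the first 3 characters to the end (rotate left by 3), then convert every letter to lowercase.
"ftfCDtwm" → "CDtwmftf" → "cdtwmftf".

cdtwmftf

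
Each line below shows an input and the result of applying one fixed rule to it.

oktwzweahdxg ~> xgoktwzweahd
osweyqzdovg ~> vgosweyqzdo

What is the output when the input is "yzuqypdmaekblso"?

soyzuqypdmaekbl

Each output is the input with this applied: move the last 2 characters to the front (rotate right by 2).
On "yzuqypdmaekblso" that produces "soyzuqypdmaekbl".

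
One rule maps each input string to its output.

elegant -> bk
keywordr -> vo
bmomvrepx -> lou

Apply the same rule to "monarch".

What's happening: keep one character in every 3, starting at position 3 (positions 3rd, 6th, 9th, ...), then shift every letter 3 places backward in the alphabet (wrapping around).
Applying both steps to "monarch": "nc", then "kz".
(Check on "keywordr": → "yr" → "vo" ✓)

kz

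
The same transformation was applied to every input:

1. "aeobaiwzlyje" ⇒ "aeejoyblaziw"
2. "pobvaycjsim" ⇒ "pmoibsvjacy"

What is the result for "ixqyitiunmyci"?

iixcqyymintui

The pattern: take characters alternately from the front and the back (1st, last, 2nd, 2nd-last, ...).
Doing the same to "ixqyitiunmyci": "iixcqyymintui".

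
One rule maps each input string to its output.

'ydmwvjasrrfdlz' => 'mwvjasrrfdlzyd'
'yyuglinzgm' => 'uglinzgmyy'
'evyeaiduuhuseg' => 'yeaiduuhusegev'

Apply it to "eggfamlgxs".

Each output is the input with this applied: move the first 2 characters to the end (rotate left by 2).
"eggfamlgxs" → "gfamlgxseg".

gfamlgxseg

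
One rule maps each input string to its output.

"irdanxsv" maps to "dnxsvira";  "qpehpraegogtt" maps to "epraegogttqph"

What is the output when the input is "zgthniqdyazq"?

Rule — move the first 3 characters to the end (rotate left by 3), then swap the first and last characters.
For "zgthniqdyazq" the result is "tniqdyazqzgh".

tniqdyazqzgh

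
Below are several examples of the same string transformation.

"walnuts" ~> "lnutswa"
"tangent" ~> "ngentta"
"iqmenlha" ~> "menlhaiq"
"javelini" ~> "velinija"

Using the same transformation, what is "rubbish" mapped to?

Looking at the pairs, the operation is to move the first 2 characters to the end (rotate left by 2).
For "rubbish" the result is "bbishru".

bbishru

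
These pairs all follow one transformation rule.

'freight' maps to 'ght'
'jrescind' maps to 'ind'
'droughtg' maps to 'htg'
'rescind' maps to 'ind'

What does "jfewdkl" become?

dkl

Rule — keep only the last 3 characters.
Applying that to "jfewdkl" gives "dkl".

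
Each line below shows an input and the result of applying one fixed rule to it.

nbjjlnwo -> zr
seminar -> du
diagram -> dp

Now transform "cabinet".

The pattern: shift every letter 3 places forward in the alphabet (wrapping around), then keep only the last 2 characters.
"cabinet" → "hw".
(Check on "seminar": → "vhplqdu" → "du" ✓)

hw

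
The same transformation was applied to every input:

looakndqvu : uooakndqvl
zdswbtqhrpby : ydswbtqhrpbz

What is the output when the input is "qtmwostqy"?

ytmwostqq

Rule — swap the first and last characters.
"qtmwostqy" → "ytmwostqq".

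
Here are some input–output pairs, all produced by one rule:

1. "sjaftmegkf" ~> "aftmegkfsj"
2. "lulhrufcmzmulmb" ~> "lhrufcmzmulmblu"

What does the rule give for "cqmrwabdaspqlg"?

Each output is the input with this applied: move the first 2 characters to the end (rotate left by 2).
Doing the same to "cqmrwabdaspqlg": "mrwabdaspqlgcq".

mrwabdaspqlgcq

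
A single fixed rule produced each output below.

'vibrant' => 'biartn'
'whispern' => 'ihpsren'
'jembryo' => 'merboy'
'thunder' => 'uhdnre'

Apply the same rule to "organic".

grnaci

Rule — delete the first character, then swap each adjacent pair of characters (1↔2, 3↔4, ...).
"organic" → "grnaci".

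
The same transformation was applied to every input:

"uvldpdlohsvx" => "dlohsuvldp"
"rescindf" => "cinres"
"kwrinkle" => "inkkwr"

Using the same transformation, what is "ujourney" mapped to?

urnujo

The transformation: delete the last 2 characters, then swap the front and back halves of the string.
On "ujourney": the first step gives "ujourn", and the second then gives "urnujo".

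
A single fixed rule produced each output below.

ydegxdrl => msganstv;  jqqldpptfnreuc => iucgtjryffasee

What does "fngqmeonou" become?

In each case the input is transformed by: shift every letter 11 places backward in the alphabet (wrapping around), then swap the front and back halves of the string.
Starting from "fngqmeonou": after the first operation, "ucvfbtdcdj"; after the second, "tdcdjucvfb".
(Check on "ydegxdrl": → "nstvmsga" → "msganstv" ✓)

tdcdjucvfb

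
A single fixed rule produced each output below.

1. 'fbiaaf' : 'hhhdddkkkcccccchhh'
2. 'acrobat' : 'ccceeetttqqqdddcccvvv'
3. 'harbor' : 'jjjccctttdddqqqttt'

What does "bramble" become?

dddtttcccooodddnnnggg

The pattern: repeat every character 3 times, then shift every letter 2 places forward in the alphabet (wrapping around).
"bramble" → "bbbrrraaammmbbbllleee" → "dddtttcccooodddnnnggg".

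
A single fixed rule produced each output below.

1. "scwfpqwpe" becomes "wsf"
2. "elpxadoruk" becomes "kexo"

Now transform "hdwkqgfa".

The transformation: keep one character in every 3, starting at position 1 (positions 1st, 4th, 7th, ...), then move the last character to the front.
"hdwkqgfa" → "hkf" → "fhk".

fhk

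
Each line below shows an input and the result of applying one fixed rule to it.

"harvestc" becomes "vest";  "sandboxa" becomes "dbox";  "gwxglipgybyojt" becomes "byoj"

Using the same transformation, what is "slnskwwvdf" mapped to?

Rule — move the last character to the front, then keep only the last 4 characters.
Working it through for "slnskwwvdf": intermediate "fslnskwwvd", final "wwvd".

wwvd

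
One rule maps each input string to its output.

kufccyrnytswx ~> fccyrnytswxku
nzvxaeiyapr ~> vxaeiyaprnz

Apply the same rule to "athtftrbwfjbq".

htftrbwfjbqat

Looking at the pairs, the operation is to move the first 2 characters to the end (rotate left by 2).
"athtftrbwfjbq" → "htftrbwfjbqat".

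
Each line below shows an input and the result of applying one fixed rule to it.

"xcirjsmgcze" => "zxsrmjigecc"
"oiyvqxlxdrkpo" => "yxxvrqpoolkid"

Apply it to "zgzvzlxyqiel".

zzzyxvqllige

In each case the input is transformed by: sort the characters into reverse alphabetical order.
So "zgzvzlxyqiel" becomes "zzzyxvqllige".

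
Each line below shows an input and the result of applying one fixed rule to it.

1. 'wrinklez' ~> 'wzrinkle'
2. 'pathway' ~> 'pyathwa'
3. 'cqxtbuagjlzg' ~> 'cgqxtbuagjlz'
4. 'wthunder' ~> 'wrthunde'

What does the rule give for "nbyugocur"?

What's happening: swap the first and last characters, then move the last character to the front.
Working it through for "nbyugocur": intermediate "rbyugocun", final "nrbyugocu".

nrbyugocu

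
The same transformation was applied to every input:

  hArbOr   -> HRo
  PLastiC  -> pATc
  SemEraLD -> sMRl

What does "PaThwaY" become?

ptWy

Each output is the input with this applied: keep every other character starting from the first (positions 1st, 3rd, 5th, ...), then flip the case of every letter.
Starting from "PaThwaY": after the first operation, "PTwY"; after the second, "ptWy".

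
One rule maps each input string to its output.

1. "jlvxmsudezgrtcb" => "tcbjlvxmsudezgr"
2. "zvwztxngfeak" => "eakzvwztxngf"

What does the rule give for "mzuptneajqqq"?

In each case the input is transformed by: move the last 3 characters to the front (rotate right by 3).
So "mzuptneajqqq" becomes "qqqmzuptneaj".

qqqmzuptneaj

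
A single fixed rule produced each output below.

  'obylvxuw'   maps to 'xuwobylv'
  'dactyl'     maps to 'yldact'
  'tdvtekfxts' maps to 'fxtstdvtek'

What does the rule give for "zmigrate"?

Looking at the pairs, the operation is to move the first character to the end, then swap the front and back halves of the string.
Working it through for "zmigrate": intermediate "migratez", final "atezmigr".
(Check on "dactyl": → "actyld" → "yldact" ✓)

atezmigr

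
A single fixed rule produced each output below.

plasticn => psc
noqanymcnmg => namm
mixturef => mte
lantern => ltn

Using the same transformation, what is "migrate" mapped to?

mre

In each case the input is transformed by: keep one character in every 3, starting at position 1 (positions 1st, 4th, 7th, ...).
So "migrate" becomes "mre".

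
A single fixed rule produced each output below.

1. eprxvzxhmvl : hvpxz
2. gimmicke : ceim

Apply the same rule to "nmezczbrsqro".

qomzzr

The pattern: keep every other character starting from the second (positions 2nd, 4th, 6th, ...), then move the last 2 characters to the front (rotate right by 2).
On "nmezczbrsqro": the first step gives "mzzrqo", and the second then gives "qomzzr".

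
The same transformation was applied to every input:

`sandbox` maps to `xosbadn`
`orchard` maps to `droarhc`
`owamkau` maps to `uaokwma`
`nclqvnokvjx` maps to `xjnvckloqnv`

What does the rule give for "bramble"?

The rule is to move the last character to the front, then take characters alternately from the front and the back (1st, last, 2nd, 2nd-last, ...).
Working it through for "bramble": intermediate "ebrambl", final "elbbrma".

elbbrma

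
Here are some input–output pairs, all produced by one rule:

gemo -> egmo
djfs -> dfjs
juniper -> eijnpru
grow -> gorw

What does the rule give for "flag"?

Each output is the input with this applied: sort the characters into alphabetical order.
Doing the same to "flag": "afgl".

afgl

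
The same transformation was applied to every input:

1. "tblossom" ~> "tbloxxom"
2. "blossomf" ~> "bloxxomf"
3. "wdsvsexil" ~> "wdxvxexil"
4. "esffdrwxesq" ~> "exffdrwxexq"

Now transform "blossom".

Each output is the input with this applied: replace every "s" with "x".
"blossom" → "bloxxom".

bloxxom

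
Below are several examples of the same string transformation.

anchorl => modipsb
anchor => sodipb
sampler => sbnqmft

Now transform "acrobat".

udspcbb

The transformation: swap the first and last characters, then shift every letter 1 place forward in the alphabet (wrapping around).
"acrobat" → "tcrobaa" → "udspcbb".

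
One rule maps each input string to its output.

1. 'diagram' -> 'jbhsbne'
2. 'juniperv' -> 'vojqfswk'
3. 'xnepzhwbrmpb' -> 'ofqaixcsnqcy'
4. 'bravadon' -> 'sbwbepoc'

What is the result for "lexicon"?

Each output is the input with this applied: move the first character to the end, then shift every letter 1 place forward in the alphabet (wrapping around).
Applying both steps to "lexicon": "exiconl", then "fyjdpom".

fyjdpom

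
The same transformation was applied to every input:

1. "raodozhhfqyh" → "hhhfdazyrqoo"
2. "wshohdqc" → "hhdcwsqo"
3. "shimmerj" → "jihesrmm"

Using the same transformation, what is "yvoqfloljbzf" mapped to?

lljffbzyvqoo

The pattern: sort the characters into reverse alphabetical order, then swap the front and back halves of the string.
"yvoqfloljbzf" → "zyvqoolljffb" → "lljffbzyvqoo".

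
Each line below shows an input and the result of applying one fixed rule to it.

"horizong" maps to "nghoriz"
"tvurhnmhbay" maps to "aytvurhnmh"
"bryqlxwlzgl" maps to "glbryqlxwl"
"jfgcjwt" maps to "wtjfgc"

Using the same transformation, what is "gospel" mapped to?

elgos

Looking at the pairs, the operation is to move the last 3 characters to the front (rotate right by 3), then delete the first character.
Applying both steps to "gospel": "pelgos", then "elgos".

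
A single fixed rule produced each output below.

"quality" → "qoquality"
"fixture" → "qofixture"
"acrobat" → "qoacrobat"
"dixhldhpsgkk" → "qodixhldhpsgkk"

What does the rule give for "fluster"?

The rule is to prepend "qo".
"fluster" → "qofluster".

qofluster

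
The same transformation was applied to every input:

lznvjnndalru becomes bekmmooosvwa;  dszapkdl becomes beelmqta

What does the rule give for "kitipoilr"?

jjjlmpqsu

Each output is the input with this applied: sort the characters into alphabetical order, then shift every letter 1 place forward in the alphabet (wrapping around).
Applying that to "kitipoilr" gives "jjjlmpqsu".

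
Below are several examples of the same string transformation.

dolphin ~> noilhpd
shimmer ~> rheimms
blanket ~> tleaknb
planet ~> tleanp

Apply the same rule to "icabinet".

Looking at the pairs, the operation is to take characters alternately from the front and the back (1st, last, 2nd, 2nd-last, ...), then move the first character to the end.
For "icabinet", step one produces "itceanbi"; step two turns that into "tceanbii".

tceanbii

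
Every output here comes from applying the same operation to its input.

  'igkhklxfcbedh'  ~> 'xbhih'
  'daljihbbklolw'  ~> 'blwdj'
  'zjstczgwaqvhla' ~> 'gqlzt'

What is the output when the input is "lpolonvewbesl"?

vblll

Looking at the pairs, the operation is to keep one character in every 3, starting at position 1 (positions 1st, 4th, 7th, ...), then move the last 3 characters to the front (rotate right by 3).
Starting from "lpolonvewbesl": after the first operation, "llvbl"; after the second, "vblll".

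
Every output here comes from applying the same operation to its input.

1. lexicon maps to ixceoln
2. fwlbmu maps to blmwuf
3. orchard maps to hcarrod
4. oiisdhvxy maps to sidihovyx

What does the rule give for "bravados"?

vaardbos

What's happening: move the first 3 characters to the end (rotate left by 3), then take characters alternately from the front and the back (1st, last, 2nd, 2nd-last, ...).
For "bravados", step one produces "vadosbra"; step two turns that into "vaardbos".
(Check on "fwlbmu": → "bmufwl" → "blmwuf" ✓)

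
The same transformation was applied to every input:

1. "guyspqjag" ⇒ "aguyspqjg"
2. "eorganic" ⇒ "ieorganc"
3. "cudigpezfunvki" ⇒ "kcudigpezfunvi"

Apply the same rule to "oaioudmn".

Looking at the pairs, the operation is to move the last character to the front, then swap the first and last characters.
"oaioudmn" → "noaioudm" → "moaioudn".
(Check on "cudigpezfunvki": → "icudigpezfunvk" → "kcudigpezfunvi" ✓)

moaioudn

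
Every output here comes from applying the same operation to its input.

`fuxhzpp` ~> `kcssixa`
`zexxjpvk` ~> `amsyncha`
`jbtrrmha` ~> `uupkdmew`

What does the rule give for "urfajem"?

The pattern: move the first 3 characters to the end (rotate left by 3), then shift every letter 3 places forward in the alphabet (wrapping around).
Applying both steps to "urfajem": "ajemurf", then "dmhpxui".

dmhpxui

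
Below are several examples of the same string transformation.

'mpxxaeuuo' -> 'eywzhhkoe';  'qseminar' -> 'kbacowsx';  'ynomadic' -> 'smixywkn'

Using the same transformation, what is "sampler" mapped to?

Each output is the input with this applied: move the last 2 characters to the front (rotate right by 2), then shift every letter 10 places forward in the alphabet (wrapping around).
Applying that to "sampler" gives "obckwzv".

obckwzv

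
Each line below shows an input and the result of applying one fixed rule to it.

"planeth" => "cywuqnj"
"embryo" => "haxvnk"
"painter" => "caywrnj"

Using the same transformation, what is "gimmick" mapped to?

What's happening: sort the characters into reverse alphabetical order, then shift every letter 9 places forward in the alphabet (wrapping around).
On "gimmick": the first step gives "mmkiigc", and the second then gives "vvtrrpl".

vvtrrpl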